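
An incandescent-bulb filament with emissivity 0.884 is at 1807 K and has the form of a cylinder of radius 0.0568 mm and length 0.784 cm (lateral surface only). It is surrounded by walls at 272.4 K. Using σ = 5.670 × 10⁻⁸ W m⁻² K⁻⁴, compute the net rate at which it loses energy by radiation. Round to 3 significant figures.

Lateral area A = 2πrL = 2π×5.68×10⁻⁵×7.84×10⁻³ = 2.79798×10⁻⁶ m².
Net radiated power P_net = εσA(T⁴ − T₀⁴) = 0.884×5.670×10⁻⁸×2.79798×10⁻⁶×(1807⁴ − 272.4⁴).
T⁴ − T₀⁴ = 1.06619×10¹³ − 5.50590×10⁹ = 1.06564×10¹³ K⁴, so P_net = 1.49 W.

Net loss ≈ 1.49 W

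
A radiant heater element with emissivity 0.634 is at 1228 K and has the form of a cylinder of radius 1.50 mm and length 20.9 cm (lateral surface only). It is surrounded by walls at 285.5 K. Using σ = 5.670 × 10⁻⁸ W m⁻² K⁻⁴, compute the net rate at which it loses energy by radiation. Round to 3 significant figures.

Lateral area A = 2πrL = 2π×1.50×10⁻³×0.209 = 1.96978×10⁻³ m².
Net radiated power P_net = εσA(T⁴ − T₀⁴) = 0.634×5.670×10⁻⁸×1.96978×10⁻³×(1228⁴ − 285.5⁴).
T⁴ − T₀⁴ = 2.27402×10¹² − 6.64392×10⁹ = 2.26738×10¹² K⁴, so P_net = 161 W.

Net loss ≈ 161 W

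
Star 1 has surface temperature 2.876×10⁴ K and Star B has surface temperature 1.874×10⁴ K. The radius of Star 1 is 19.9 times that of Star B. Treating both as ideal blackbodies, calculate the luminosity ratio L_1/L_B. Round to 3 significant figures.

L ∝ R²T⁴, so L_1/L_B = (R_1/R_B)²(T_1/T_B)⁴ = (19.9)² × (2.876×10⁴/1.874×10⁴)⁴ = 396.01 × 5.54724 = 2.20×10³.

L_1/L_B ≈ 2.20×10³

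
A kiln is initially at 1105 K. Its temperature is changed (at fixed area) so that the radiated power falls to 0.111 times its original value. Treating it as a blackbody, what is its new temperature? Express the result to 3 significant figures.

P ∝ T⁴, so T₂/T₁ = (P₂/P₁)^(1/4) = (0.111)^(1/4) = 0.577206.
T₂ = 1105 × 0.577206 = 638 K.

T₂ ≈ 638 K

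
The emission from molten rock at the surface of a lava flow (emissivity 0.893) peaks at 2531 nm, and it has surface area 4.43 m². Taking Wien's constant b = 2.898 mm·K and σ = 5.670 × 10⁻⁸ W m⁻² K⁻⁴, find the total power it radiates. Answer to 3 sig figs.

P ≈ 3.86×10⁵ W

Wien's law: T = b/λ_max = 2.898×10⁻³/2.531×10⁻⁶ = 1145.00 K.
Area A = 4.43 m².
Then P = εσAT⁴ = 0.893×5.670×10⁻⁸×4.43×(1145.00)⁴ = 3.86×10⁵ W.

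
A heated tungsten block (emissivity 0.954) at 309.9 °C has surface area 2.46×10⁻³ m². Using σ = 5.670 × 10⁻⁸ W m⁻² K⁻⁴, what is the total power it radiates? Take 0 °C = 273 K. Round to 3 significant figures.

T = 309.9 °C + 273 = 582.9 K.
Area A = 2.46×10⁻³ m².
P = εσAT⁴ = 0.954 × 5.670×10⁻⁸ × 2.46×10⁻³ × (582.9)⁴ = 15.4 W.

P ≈ 15.4 W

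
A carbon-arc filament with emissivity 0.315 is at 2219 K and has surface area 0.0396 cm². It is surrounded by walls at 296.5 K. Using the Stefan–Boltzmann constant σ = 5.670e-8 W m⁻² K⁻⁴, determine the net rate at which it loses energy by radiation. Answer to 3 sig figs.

Area A = 0.0396 cm² = 3.96×10⁻⁶ m².
Net radiated power P_net = εσA(T⁴ − T₀⁴) = 0.315×5.670×10⁻⁸×3.96×10⁻⁶×(2219⁴ − 296.5⁴).
T⁴ − T₀⁴ = 2.42454×10¹³ − 7.72856×10⁹ = 2.42377×10¹³ K⁴, so P_net = 1.71 W.

Net loss ≈ 1.71 W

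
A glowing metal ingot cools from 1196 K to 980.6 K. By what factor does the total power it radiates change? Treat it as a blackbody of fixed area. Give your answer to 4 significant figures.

P₂/P₁ ≈ 0.4519

P ∝ T⁴, so P₂/P₁ = (T₂/T₁)⁴ = (980.6/1196)⁴ = (0.819900)⁴ = 0.4519.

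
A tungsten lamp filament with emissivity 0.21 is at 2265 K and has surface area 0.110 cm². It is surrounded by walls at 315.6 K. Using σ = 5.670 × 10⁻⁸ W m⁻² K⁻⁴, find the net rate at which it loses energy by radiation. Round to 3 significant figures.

Net loss ≈ 3.45 W

Area A = 0.110 cm² = 1.10×10⁻⁵ m².
Net radiated power P_net = εσA(T⁴ − T₀⁴) = 0.21×5.670×10⁻⁸×1.10×10⁻⁵×(2265⁴ − 315.6⁴).
T⁴ − T₀⁴ = 2.63192×10¹³ − 9.92083×10⁹ = 2.63093×10¹³ K⁴, so P_net = 3.45 W.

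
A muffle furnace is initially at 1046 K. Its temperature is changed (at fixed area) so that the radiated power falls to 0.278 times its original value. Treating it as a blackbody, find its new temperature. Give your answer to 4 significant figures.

T₂ ≈ 759.5 K

P ∝ T⁴, so T₂/T₁ = (P₂/P₁)^(1/4) = (0.278)^(1/4) = 0.726125.
T₂ = 1046 × 0.726125 = 759.5 K.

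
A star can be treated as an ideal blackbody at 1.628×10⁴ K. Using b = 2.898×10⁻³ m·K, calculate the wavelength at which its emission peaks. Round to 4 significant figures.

Wien's displacement law: λ_max = b/T = (2.898×10⁻³ m·K)/(1.628×10⁴ K) = 1.7801×10⁻⁷ m.
That is 178.0 nm, in the ultraviolet range.

λ_max ≈ 178.0 nm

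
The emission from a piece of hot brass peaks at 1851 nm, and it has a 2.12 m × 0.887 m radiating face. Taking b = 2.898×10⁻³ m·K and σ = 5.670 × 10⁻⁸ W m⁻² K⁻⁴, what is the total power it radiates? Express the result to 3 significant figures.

P ≈ 6.41×10⁵ W

Wien's law: T = b/λ_max = 2.898×10⁻³/1.851×10⁻⁶ = 1565.64 K.
Area A = 2.12 × 0.887 = 1.88044 m².
Then P = σAT⁴ = 5.670×10⁻⁸×1.88044×(1565.64)⁴ = 6.41×10⁵ W.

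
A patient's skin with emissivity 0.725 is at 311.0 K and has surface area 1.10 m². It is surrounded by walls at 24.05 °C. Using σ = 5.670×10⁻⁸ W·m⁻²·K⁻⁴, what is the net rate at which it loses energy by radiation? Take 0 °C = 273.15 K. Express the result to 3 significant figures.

Net loss ≈ 70.2 W

Surroundings: T = 24.05 °C + 273.15 = 297.20 K.
Area A = 1.10 m².
Net radiated power P_net = εσA(T⁴ − T₀⁴) = 0.725×5.670×10⁻⁸×1.10×(311.0⁴ − 297.20⁴).
T⁴ − T₀⁴ = 9.35495×10⁹ − 7.80181×10⁹ = 1.55314×10⁹ K⁴, so P_net = 70.2 W.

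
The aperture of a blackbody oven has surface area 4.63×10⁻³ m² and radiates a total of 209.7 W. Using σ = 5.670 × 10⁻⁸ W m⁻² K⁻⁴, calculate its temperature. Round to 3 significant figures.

T ≈ 945 K

Area A = 4.63×10⁻³ m².
P = σAT⁴ ⇒ T = (P/(σA))^(1/4) = (209.7/(5.670×10⁻⁸×4.63×10⁻³))^(1/4) = 945 K.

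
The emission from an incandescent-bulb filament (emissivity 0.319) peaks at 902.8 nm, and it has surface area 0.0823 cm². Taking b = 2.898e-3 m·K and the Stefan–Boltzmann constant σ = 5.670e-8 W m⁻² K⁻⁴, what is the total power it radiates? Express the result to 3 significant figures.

Wien's law: T = b/λ_max = 2.898×10⁻³/9.028×10⁻⁷ = 3210.01 K.
Area A = 0.0823 cm² = 8.23×10⁻⁶ m².
Then P = εσAT⁴ = 0.319×5.670×10⁻⁸×8.23×10⁻⁶×(3210.01)⁴ = 15.8 W.

P ≈ 15.8 W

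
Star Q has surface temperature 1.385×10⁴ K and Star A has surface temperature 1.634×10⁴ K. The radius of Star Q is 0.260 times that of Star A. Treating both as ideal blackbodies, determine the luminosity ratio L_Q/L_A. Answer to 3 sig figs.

L_Q/L_A ≈ 0.0349

L ∝ R²T⁴, so L_Q/L_A = (R_Q/R_A)²(T_Q/T_A)⁴ = (0.260)² × (1.385×10⁴/1.634×10⁴)⁴ = 0.0676 × 0.516168 = 0.0349.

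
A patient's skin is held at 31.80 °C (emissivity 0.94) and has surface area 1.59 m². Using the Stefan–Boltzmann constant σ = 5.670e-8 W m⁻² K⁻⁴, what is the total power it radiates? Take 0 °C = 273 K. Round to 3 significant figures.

P ≈ 731 W

T = 31.80 °C + 273 = 304.80 K.
Area A = 1.59 m².
P = εσAT⁴ = 0.94 × 5.670×10⁻⁸ × 1.59 × (304.80)⁴ = 731 W.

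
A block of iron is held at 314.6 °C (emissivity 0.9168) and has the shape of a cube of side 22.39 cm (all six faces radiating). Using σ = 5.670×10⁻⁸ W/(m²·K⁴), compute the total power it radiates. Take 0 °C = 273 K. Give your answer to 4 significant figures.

T = 314.6 °C + 273 = 587.6 K.
Area A = 6s² = 6×(0.2239 m)² = 0.300787 m².
P = εσAT⁴ = 0.9168 × 5.670×10⁻⁸ × 0.300787 × (587.6)⁴ = 1864 W.

P ≈ 1864 W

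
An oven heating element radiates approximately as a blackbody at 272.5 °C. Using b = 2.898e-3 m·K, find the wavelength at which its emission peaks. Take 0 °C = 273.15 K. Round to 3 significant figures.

λ_max ≈ 5.31 μm

T = 272.5 °C + 273.15 = 545.65 K.
Wien's displacement law: λ_max = b/T = (2.898×10⁻³ m·K)/(545.65 K) = 5.311×10⁻⁶ m.
That is 5.31 μm, in the infrared range.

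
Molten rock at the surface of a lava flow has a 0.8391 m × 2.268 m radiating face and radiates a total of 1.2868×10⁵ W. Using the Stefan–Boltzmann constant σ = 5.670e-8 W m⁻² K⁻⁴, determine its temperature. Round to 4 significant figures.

T ≈ 1045 K

Area A = 0.8391 × 2.268 = 1.90308 m².
P = σAT⁴ ⇒ T = (P/(σA))^(1/4) = (1.2868×10⁵/(5.670×10⁻⁸×1.90308))^(1/4) = 1045 K.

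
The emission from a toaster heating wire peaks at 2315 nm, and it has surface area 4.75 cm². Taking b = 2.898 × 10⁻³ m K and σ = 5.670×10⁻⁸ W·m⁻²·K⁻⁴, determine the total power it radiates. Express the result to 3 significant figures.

P ≈ 66.1 W

Wien's law: T = b/λ_max = 2.898×10⁻³/2.315×10⁻⁶ = 1251.84 K.
Area A = 4.75 cm² = 4.75×10⁻⁴ m².
Then P = σAT⁴ = 5.670×10⁻⁸×4.75×10⁻⁴×(1251.84)⁴ = 66.1 W.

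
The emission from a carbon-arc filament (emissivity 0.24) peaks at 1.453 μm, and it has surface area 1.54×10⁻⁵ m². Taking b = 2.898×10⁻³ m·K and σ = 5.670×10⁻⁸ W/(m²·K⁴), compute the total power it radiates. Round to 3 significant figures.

P ≈ 3.32 W

Wien's law: T = b/λ_max = 2.898×10⁻³/1.453×10⁻⁶ = 1994.49 K.
Area A = 1.54×10⁻⁵ m².
Then P = εσAT⁴ = 0.24×5.670×10⁻⁸×1.54×10⁻⁵×(1994.49)⁴ = 3.32 W.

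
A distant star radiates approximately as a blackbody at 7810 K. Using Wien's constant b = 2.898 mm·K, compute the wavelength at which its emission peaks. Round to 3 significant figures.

Wien's displacement law: λ_max = b/T = (2.898×10⁻³ m·K)/(7810 K) = 3.711×10⁻⁷ m.
That is 0.371 μm, in the ultraviolet range.

λ_max ≈ 0.371 μm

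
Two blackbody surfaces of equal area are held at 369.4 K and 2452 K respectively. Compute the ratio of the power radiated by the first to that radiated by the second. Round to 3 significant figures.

P₁/P₂ ≈ 5.15×10⁻⁴

With equal areas, P₁/P₂ = (T₁/T₂)⁴ = (369.4/2452)⁴ = 5.15×10⁻⁴.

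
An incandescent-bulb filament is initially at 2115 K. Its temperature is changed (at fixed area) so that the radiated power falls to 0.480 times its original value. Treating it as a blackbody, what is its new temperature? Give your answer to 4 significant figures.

P ∝ T⁴, so T₂/T₁ = (P₂/P₁)^(1/4) = (0.480)^(1/4) = 0.832358.
T₂ = 2115 × 0.832358 = 1760 K.

T₂ ≈ 1760 K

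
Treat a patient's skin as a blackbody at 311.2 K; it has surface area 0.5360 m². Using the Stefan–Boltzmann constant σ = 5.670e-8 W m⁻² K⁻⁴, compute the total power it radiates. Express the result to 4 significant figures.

P ≈ 285.0 W

Area A = 0.5360 m².
P = σAT⁴ = 5.670×10⁻⁸ × 0.5360 × (311.2)⁴ = 285.0 W.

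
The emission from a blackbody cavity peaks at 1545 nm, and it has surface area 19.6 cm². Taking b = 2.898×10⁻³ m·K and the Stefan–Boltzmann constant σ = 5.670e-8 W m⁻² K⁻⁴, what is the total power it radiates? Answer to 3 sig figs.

Wien's law: T = b/λ_max = 2.898×10⁻³/1.545×10⁻⁶ = 1875.73 K.
Area A = 19.6 cm² = 1.96×10⁻³ m².
Then P = σAT⁴ = 5.670×10⁻⁸×1.96×10⁻³×(1875.73)⁴ = 1.38×10³ W.

P ≈ 1.38×10³ W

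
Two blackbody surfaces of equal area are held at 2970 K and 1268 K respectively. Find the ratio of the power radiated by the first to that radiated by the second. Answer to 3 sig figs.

P₁/P₂ ≈ 30.1

With equal areas, P₁/P₂ = (T₁/T₂)⁴ = (2970/1268)⁴ = 30.1.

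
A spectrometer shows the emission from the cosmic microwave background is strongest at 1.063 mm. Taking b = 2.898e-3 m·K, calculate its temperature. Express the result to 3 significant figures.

Wien's law gives T = b/λ_max = (2.898×10⁻³ m·K)/(1.063×10⁻³ m) = 2.73 K.

T ≈ 2.73 K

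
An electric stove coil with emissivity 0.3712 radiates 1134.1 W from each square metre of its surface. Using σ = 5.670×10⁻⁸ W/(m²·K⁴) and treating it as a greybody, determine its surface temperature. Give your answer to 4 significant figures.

I = εσT⁴, so T = (I/εσ)^(1/4) = (1134.1/(0.3712×5.670×10⁻⁸))^(1/4) = 481.8 K.

T ≈ 481.8 K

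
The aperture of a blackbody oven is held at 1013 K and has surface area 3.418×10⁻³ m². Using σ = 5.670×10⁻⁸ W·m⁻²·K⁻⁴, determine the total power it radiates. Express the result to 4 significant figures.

P ≈ 204.1 W

Area A = 3.418×10⁻³ m².
P = σAT⁴ = 5.670×10⁻⁸ × 3.418×10⁻³ × (1013)⁴ = 204.1 W.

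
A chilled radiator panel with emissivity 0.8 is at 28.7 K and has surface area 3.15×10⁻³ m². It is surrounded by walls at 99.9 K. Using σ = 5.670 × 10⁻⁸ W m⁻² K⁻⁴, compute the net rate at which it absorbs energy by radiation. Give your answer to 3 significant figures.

Net gain ≈ 0.0141 W

Area A = 3.15×10⁻³ m².
Net radiated power P_net = εσA(T⁴ − T₀⁴) = 0.8×5.670×10⁻⁸×3.15×10⁻³×(28.7⁴ − 99.9⁴).
T⁴ − T₀⁴ = 6.78465×10⁵ − 9.96006×10⁷ = -9.89221×10⁷ K⁴, so P_net = -0.0141 W — negative, meaning a net gain of 0.0141 W.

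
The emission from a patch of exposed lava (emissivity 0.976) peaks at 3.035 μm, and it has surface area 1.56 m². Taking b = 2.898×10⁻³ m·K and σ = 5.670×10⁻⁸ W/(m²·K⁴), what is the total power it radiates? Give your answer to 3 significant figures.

P ≈ 7.18×10⁴ W

Wien's law: T = b/λ_max = 2.898×10⁻³/3.035×10⁻⁶ = 954.860 K.
Area A = 1.56 m².
Then P = εσAT⁴ = 0.976×5.670×10⁻⁸×1.56×(954.860)⁴ = 7.18×10⁴ W.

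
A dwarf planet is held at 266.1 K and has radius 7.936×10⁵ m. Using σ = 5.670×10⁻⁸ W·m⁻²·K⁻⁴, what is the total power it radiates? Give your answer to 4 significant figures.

P ≈ 2.250×10¹⁵ W

Surface area A = 4πR² = 4π(7.936×10⁵ m)² = 7.91431×10¹² m².
P = σAT⁴ = 5.670×10⁻⁸ × 7.91431×10¹² × (266.1)⁴ = 2.250×10¹⁵ W.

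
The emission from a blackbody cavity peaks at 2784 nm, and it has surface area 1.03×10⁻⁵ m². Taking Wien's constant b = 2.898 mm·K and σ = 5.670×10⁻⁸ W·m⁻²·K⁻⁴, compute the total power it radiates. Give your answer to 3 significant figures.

Wien's law: T = b/λ_max = 2.898×10⁻³/2.784×10⁻⁶ = 1040.95 K.
Area A = 1.03×10⁻⁵ m².
Then P = σAT⁴ = 5.670×10⁻⁸×1.03×10⁻⁵×(1040.95)⁴ = 0.686 W.

P ≈ 0.686 W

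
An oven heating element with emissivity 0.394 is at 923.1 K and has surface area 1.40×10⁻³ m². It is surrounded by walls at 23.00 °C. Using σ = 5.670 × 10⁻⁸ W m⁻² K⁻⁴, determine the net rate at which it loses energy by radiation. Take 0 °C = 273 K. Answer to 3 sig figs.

Surroundings: T = 23.00 °C + 273 = 296.00 K.
Area A = 1.40×10⁻³ m².
Net radiated power P_net = εσA(T⁴ − T₀⁴) = 0.394×5.670×10⁻⁸×1.40×10⁻³×(923.1⁴ − 296.00⁴).
T⁴ − T₀⁴ = 7.26098×10¹¹ − 7.67656×10⁹ = 7.18421×10¹¹ K⁴, so P_net = 22.5 W.

Net loss ≈ 22.5 W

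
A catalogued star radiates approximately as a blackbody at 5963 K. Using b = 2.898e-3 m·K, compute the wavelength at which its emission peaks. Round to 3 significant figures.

Wien's displacement law: λ_max = b/T = (2.898×10⁻³ m·K)/(5963 K) = 4.860×10⁻⁷ m.
That is 0.486 μm, in the visible range.

λ_max ≈ 0.486 μm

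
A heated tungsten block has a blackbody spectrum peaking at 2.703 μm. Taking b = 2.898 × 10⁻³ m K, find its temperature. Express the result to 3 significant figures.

T ≈ 1.07×10³ K

Wien's law gives T = b/λ_max = (2.898×10⁻³ m·K)/(2.703×10⁻⁶ m) = 1.07×10³ K.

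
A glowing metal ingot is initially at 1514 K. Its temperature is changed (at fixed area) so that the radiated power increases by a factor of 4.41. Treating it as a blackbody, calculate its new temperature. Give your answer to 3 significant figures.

P ∝ T⁴, so T₂/T₁ = (P₂/P₁)^(1/4) = (4.41)^(1/4) = 1.44914.
T₂ = 1514 × 1.44914 = 2.19×10³ K.

T₂ ≈ 2.19×10³ K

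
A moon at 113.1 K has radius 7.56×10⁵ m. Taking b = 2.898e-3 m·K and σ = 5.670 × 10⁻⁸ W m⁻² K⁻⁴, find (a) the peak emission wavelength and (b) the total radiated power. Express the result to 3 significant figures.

λ_max ≈ 25.6 μm; P ≈ 6.66×10¹³ W

(a) λ_max = b/T = 2.898×10⁻³/113.1 = 2.562×10⁻⁵ m = 25.6 μm.
Surface area A = 4πR² = 4π(7.56×10⁵ m)² = 7.18213×10¹² m².
(b) P = σAT⁴ = 5.670×10⁻⁸×7.18213×10¹²×(113.1)⁴ = 6.66×10¹³ W.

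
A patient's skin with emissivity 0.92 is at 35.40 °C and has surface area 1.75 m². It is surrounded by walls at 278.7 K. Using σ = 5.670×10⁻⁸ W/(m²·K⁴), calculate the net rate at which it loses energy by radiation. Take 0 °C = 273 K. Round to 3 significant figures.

Net loss ≈ 275 W

T = 35.40 °C + 273 = 308.40 K.
Area A = 1.75 m².
Net radiated power P_net = εσA(T⁴ − T₀⁴) = 0.92×5.670×10⁻⁸×1.75×(308.40⁴ − 278.7⁴).
T⁴ − T₀⁴ = 9.04602×10⁹ − 6.03320×10⁹ = 3.01282×10⁹ K⁴, so P_net = 275 W.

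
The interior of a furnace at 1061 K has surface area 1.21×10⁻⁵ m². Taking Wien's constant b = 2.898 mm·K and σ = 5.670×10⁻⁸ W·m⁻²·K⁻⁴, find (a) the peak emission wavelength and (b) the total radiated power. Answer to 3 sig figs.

(a) λ_max = b/T = 2.898×10⁻³/1061 = 2.731×10⁻⁶ m = 2.73 μm.
Area A = 1.21×10⁻⁵ m².
(b) P = σAT⁴ = 5.670×10⁻⁸×1.21×10⁻⁵×(1061)⁴ = 0.869 W.

λ_max ≈ 2.73 μm; P ≈ 0.869 W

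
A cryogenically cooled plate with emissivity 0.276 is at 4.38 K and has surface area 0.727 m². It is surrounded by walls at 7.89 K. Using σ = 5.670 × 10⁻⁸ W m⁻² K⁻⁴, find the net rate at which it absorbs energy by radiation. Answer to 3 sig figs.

Net gain ≈ 3.99×10⁻⁵ W

Area A = 0.727 m².
Net radiated power P_net = εσA(T⁴ − T₀⁴) = 0.276×5.670×10⁻⁸×0.727×(4.38⁴ − 7.89⁴).
T⁴ − T₀⁴ = 368.041 − 3875.32 = -3507.28 K⁴, so P_net = -3.99×10⁻⁵ W — negative, meaning a net gain of 3.99×10⁻⁵ W.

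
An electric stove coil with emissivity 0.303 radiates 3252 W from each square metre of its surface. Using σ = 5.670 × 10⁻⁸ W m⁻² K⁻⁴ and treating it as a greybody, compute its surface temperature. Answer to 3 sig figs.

T ≈ 660 K

I = εσT⁴, so T = (I/εσ)^(1/4) = (3252/(0.303×5.670×10⁻⁸))^(1/4) = 660 K.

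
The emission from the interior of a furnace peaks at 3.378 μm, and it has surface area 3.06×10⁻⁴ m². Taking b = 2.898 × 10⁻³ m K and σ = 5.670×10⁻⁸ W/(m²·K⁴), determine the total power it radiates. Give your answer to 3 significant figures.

Wien's law: T = b/λ_max = 2.898×10⁻³/3.378×10⁻⁶ = 857.904 K.
Area A = 3.06×10⁻⁴ m².
Then P = σAT⁴ = 5.670×10⁻⁸×3.06×10⁻⁴×(857.904)⁴ = 9.40 W.

P ≈ 9.40 W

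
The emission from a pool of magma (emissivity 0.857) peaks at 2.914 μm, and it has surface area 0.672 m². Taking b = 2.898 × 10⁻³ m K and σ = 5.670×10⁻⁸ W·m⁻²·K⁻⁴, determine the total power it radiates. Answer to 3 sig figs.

P ≈ 3.19×10⁴ W

Wien's law: T = b/λ_max = 2.898×10⁻³/2.914×10⁻⁶ = 994.509 K.
Area A = 0.672 m².
Then P = εσAT⁴ = 0.857×5.670×10⁻⁸×0.672×(994.509)⁴ = 3.19×10⁴ W.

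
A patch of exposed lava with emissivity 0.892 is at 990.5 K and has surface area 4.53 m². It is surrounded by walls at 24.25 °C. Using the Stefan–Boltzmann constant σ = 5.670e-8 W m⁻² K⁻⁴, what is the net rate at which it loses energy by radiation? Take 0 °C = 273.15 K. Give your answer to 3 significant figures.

Net loss ≈ 2.19×10⁵ W

Surroundings: T = 24.25 °C + 273.15 = 297.40 K.
Area A = 4.53 m².
Net radiated power P_net = εσA(T⁴ − T₀⁴) = 0.892×5.670×10⁻⁸×4.53×(990.5⁴ − 297.40⁴).
T⁴ − T₀⁴ = 9.62538×10¹¹ − 7.82283×10⁹ = 9.54715×10¹¹ K⁴, so P_net = 2.19×10⁵ W.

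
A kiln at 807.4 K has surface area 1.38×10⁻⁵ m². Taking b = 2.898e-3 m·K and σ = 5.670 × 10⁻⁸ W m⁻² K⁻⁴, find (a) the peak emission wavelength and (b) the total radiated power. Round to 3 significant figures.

λ_max ≈ 3.59 μm; P ≈ 0.333 W

(a) λ_max = b/T = 2.898×10⁻³/807.4 = 3.589×10⁻⁶ m = 3.59 μm.
Area A = 1.38×10⁻⁵ m².
(b) P = σAT⁴ = 5.670×10⁻⁸×1.38×10⁻⁵×(807.4)⁴ = 0.333 W.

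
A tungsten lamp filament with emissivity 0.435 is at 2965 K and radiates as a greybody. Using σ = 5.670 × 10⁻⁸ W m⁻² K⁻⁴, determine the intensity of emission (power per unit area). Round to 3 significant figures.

Stefan–Boltzmann: I = εσT⁴ = 0.435 × 5.670×10⁻⁸ × (2965)⁴ = 1.91×10⁶ W/m².

I ≈ 1.91×10⁶ W/m²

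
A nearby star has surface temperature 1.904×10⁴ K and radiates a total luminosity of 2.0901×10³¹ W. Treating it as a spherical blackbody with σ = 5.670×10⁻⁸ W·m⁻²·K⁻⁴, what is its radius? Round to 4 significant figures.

R ≈ 1.494×10¹⁰ m

L = 4πR²σT⁴ ⇒ R = √(L/(4πσT⁴)).
σT⁴ = 7.45162×10⁹ W/m², so R = √(2.0901×10³¹/(4π×7.45162×10⁹)) = 1.494×10¹⁰ m.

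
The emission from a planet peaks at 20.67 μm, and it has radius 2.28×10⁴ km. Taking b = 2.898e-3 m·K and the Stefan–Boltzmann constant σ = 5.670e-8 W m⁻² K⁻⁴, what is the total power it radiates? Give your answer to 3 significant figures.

Wien's law: T = b/λ_max = 2.898×10⁻³/2.067×10⁻⁵ = 140.203 K.
Surface area A = 4πR² = 4π(2.28×10⁷ m)² = 6.53250×10¹⁵ m².
Then P = σAT⁴ = 5.670×10⁻⁸×6.53250×10¹⁵×(140.203)⁴ = 1.43×10¹⁷ W.

P ≈ 1.43×10¹⁷ W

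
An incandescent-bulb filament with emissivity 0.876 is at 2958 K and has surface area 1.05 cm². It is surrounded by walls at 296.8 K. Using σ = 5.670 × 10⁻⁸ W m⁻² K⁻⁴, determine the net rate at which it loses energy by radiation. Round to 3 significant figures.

Net loss ≈ 399 W

Area A = 1.05 cm² = 1.05×10⁻⁴ m².
Net radiated power P_net = εσA(T⁴ − T₀⁴) = 0.876×5.670×10⁻⁸×1.05×10⁻⁴×(2958⁴ − 296.8⁴).
T⁴ − T₀⁴ = 7.65584×10¹³ − 7.75989×10⁹ = 7.65506×10¹³ K⁴, so P_net = 399 W.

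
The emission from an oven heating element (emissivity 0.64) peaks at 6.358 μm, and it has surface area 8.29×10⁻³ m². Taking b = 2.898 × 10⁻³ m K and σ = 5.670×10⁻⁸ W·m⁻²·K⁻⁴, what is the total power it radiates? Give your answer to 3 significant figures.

Wien's law: T = b/λ_max = 2.898×10⁻³/6.358×10⁻⁶ = 455.804 K.
Area A = 8.29×10⁻³ m².
Then P = εσAT⁴ = 0.64×5.670×10⁻⁸×8.29×10⁻³×(455.804)⁴ = 13.0 W.

P ≈ 13.0 W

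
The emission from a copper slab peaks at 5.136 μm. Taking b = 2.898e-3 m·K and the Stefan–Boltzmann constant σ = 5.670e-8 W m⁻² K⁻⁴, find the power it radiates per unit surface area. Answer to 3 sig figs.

Wien's law: T = b/λ_max = 2.898×10⁻³/5.136×10⁻⁶ = 564.252 K.
Then I = σT⁴ = 5.670×10⁻⁸×(564.252)⁴ = 5.75×10³ W/m².

I ≈ 5.75×10³ W/m²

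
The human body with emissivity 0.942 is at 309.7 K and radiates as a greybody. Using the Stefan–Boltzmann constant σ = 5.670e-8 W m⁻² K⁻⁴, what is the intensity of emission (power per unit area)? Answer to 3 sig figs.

I ≈ 491 W/m²

Stefan–Boltzmann: I = εσT⁴ = 0.942 × 5.670×10⁻⁸ × (309.7)⁴ = 491 W/m².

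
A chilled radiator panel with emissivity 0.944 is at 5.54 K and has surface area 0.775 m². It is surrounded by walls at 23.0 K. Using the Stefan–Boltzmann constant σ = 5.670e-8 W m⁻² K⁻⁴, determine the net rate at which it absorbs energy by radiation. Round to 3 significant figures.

Area A = 0.775 m².
Net radiated power P_net = εσA(T⁴ − T₀⁴) = 0.944×5.670×10⁻⁸×0.775×(5.54⁴ − 23.0⁴).
T⁴ − T₀⁴ = 941.974 − 2.79841×10⁵ = -2.78899×10⁵ K⁴, so P_net = -0.0116 W — negative, meaning a net gain of 0.0116 W.

Net gain ≈ 0.0116 W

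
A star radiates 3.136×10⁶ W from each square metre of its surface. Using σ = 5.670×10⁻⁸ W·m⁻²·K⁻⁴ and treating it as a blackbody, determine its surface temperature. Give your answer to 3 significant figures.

T ≈ 2.73×10³ K

I = σT⁴, so T = (I/σ)^(1/4) = (3.136×10⁶/(5.670×10⁻⁸))^(1/4) = 2.73×10³ K.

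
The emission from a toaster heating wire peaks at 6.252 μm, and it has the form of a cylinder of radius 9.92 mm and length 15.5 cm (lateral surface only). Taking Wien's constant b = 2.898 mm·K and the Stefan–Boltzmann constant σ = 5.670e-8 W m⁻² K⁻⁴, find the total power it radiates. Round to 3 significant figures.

Wien's law: T = b/λ_max = 2.898×10⁻³/6.252×10⁻⁶ = 463.532 K.
Lateral area A = 2πrL = 2π×9.92×10⁻³×0.155 = 9.66103×10⁻³ m².
Then P = σAT⁴ = 5.670×10⁻⁸×9.66103×10⁻³×(463.532)⁴ = 25.3 W.

P ≈ 25.3 W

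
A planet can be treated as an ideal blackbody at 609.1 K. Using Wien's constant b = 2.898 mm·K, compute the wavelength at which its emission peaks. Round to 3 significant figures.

Wien's displacement law: λ_max = b/T = (2.898×10⁻³ m·K)/(609.1 K) = 4.758×10⁻⁶ m.
That is 4.76 μm, in the infrared range.

λ_max ≈ 4.76 μm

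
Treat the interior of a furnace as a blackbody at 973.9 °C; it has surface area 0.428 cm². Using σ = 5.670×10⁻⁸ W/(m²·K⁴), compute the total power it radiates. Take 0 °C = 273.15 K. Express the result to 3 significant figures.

P ≈ 5.87 W

T = 973.9 °C + 273.15 = 1247.05 K.
Area A = 0.428 cm² = 4.28×10⁻⁵ m².
P = σAT⁴ = 5.670×10⁻⁸ × 4.28×10⁻⁵ × (1247.05)⁴ = 5.87 W.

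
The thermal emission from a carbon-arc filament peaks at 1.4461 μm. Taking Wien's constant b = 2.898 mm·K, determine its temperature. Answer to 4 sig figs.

Wien's law gives T = b/λ_max = (2.898×10⁻³ m·K)/(1.4461×10⁻⁶ m) = 2004 K.

T ≈ 2004 K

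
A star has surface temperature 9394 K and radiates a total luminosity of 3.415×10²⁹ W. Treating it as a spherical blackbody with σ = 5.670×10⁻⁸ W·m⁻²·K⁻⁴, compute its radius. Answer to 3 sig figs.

L = 4πR²σT⁴ ⇒ R = √(L/(4πσT⁴)).
σT⁴ = 4.41555×10⁸ W/m², so R = √(3.415×10²⁹/(4π×4.41555×10⁸)) = 7.85×10⁹ m.

R ≈ 7.85×10⁹ m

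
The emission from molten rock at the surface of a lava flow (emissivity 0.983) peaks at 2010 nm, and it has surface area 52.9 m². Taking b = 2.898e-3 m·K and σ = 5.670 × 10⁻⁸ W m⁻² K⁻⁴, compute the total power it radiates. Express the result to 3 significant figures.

Wien's law: T = b/λ_max = 2.898×10⁻³/2.010×10⁻⁶ = 1441.79 K.
Area A = 52.9 m².
Then P = εσAT⁴ = 0.983×5.670×10⁻⁸×52.9×(1441.79)⁴ = 1.27×10⁷ W.

P ≈ 1.27×10⁷ W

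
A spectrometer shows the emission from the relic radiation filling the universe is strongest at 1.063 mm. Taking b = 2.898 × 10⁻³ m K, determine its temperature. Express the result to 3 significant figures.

T ≈ 2.73 K

Wien's law gives T = b/λ_max = (2.898×10⁻³ m·K)/(1.063×10⁻³ m) = 2.73 K.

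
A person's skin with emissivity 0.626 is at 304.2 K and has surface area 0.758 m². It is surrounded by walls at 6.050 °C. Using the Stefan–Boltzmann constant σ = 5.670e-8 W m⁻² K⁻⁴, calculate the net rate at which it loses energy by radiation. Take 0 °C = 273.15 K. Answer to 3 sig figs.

Net loss ≈ 66.9 W

Surroundings: T = 6.050 °C + 273.15 = 279.200 K.
Area A = 0.758 m².
Net radiated power P_net = εσA(T⁴ − T₀⁴) = 0.626×5.670×10⁻⁸×0.758×(304.2⁴ − 279.200⁴).
T⁴ − T₀⁴ = 8.56321×10⁹ − 6.07661×10⁹ = 2.48660×10⁹ K⁴, so P_net = 66.9 W.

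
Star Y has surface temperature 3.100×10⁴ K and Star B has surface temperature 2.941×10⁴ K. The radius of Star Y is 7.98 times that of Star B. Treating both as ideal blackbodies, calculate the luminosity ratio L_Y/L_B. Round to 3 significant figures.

L_Y/L_B ≈ 78.6

L ∝ R²T⁴, so L_Y/L_B = (R_Y/R_B)²(T_Y/T_B)⁴ = (7.98)² × (3.100×10⁴/2.941×10⁴)⁴ = 63.6804 × 1.23443 = 78.6.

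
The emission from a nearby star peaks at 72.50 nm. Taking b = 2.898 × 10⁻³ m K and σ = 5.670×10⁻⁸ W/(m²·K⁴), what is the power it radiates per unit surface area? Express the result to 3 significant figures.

Wien's law: T = b/λ_max = 2.898×10⁻³/7.250×10⁻⁸ = 39972.4 K.
Then I = σT⁴ = 5.670×10⁻⁸×(39972.4)⁴ = 1.45×10¹¹ W/m².

I ≈ 1.45×10¹¹ W/m²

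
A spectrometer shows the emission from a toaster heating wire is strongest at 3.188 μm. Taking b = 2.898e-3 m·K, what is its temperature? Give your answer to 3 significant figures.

T ≈ 909 K

Wien's law gives T = b/λ_max = (2.898×10⁻³ m·K)/(3.188×10⁻⁶ m) = 909 K.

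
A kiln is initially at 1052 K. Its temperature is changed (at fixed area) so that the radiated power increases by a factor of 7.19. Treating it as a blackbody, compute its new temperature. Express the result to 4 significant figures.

T₂ ≈ 1723 K

P ∝ T⁴, so T₂/T₁ = (P₂/P₁)^(1/4) = (7.19)^(1/4) = 1.63750.
T₂ = 1052 × 1.63750 = 1723 K.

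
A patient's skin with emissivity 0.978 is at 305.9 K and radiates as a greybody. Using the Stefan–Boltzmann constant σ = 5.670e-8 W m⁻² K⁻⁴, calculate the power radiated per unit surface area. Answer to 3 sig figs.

I ≈ 486 W/m²

Stefan–Boltzmann: I = εσT⁴ = 0.978 × 5.670×10⁻⁸ × (305.9)⁴ = 486 W/m².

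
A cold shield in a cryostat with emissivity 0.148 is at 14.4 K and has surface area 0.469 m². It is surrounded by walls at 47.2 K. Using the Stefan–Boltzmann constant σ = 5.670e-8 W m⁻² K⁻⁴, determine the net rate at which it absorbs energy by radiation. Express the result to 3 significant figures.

Area A = 0.469 m².
Net radiated power P_net = εσA(T⁴ − T₀⁴) = 0.148×5.670×10⁻⁸×0.469×(14.4⁴ − 47.2⁴).
T⁴ − T₀⁴ = 42998.2 − 4.96327×10⁶ = -4.92027×10⁶ K⁴, so P_net = -0.0194 W — negative, meaning a net gain of 0.0194 W.

Net gain ≈ 0.0194 W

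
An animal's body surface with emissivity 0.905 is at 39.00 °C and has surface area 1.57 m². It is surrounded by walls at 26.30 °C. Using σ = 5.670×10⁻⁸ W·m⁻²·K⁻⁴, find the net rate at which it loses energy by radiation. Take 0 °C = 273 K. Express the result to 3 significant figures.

T = 39.00 °C + 273 = 312.00 K.
Surroundings: T = 26.30 °C + 273 = 299.30 K.
Area A = 1.57 m².
Net radiated power P_net = εσA(T⁴ − T₀⁴) = 0.905×5.670×10⁻⁸×1.57×(312.00⁴ − 299.30⁴).
T⁴ − T₀⁴ = 9.47585×10⁹ − 8.02466×10⁹ = 1.45119×10⁹ K⁴, so P_net = 117 W.

Net loss ≈ 117 W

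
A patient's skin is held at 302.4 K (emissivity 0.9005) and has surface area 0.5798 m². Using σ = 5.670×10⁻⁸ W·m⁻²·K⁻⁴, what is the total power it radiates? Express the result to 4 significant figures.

P ≈ 247.6 W

Area A = 0.5798 m².
P = εσAT⁴ = 0.9005 × 5.670×10⁻⁸ × 0.5798 × (302.4)⁴ = 247.6 W.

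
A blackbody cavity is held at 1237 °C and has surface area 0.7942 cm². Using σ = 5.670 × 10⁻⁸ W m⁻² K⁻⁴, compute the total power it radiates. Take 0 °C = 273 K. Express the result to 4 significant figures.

T = 1237 °C + 273 = 1510 K.
Area A = 0.7942 cm² = 7.942×10⁻⁵ m².
P = σAT⁴ = 5.670×10⁻⁸ × 7.942×10⁻⁵ × (1510)⁴ = 23.41 W.

P ≈ 23.41 W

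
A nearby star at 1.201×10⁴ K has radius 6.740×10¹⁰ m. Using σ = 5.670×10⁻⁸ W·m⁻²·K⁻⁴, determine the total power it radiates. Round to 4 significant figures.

Surface area A = 4πR² = 4π(6.740×10¹⁰ m)² = 5.70860×10²² m².
P = σAT⁴ = 5.670×10⁻⁸ × 5.70860×10²² × (1.201×10⁴)⁴ = 6.734×10³¹ W.

P ≈ 6.734×10³¹ W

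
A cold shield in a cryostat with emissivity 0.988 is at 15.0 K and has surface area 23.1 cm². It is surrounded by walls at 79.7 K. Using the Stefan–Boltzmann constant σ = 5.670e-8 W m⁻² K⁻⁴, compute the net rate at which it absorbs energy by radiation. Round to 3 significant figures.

Area A = 23.1 cm² = 2.31×10⁻³ m².
Net radiated power P_net = εσA(T⁴ − T₀⁴) = 0.988×5.670×10⁻⁸×2.31×10⁻³×(15.0⁴ − 79.7⁴).
T⁴ − T₀⁴ = 50625.0 − 4.03490×10⁷ = -4.02984×10⁷ K⁴, so P_net = -5.21×10⁻³ W — negative, meaning a net gain of 5.21×10⁻³ W.

Net gain ≈ 5.21×10⁻³ W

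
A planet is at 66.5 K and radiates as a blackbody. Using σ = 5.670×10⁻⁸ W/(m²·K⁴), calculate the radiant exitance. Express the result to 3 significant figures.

I ≈ 1.11 W/m²

Stefan–Boltzmann: I = σT⁴ = 5.670×10⁻⁸ × (66.5)⁴ = 1.11 W/m².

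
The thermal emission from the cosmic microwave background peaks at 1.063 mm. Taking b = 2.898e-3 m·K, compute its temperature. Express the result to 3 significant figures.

Wien's law gives T = b/λ_max = (2.898×10⁻³ m·K)/(1.063×10⁻³ m) = 2.73 K.

T ≈ 2.73 K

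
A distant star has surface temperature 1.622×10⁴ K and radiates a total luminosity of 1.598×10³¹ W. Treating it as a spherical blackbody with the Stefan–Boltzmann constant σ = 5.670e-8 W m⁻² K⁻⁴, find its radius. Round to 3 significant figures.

R ≈ 1.80×10¹⁰ m

L = 4πR²σT⁴ ⇒ R = √(L/(4πσT⁴)).
σT⁴ = 3.92452×10⁹ W/m², so R = √(1.598×10³¹/(4π×3.92452×10⁹)) = 1.80×10¹⁰ m.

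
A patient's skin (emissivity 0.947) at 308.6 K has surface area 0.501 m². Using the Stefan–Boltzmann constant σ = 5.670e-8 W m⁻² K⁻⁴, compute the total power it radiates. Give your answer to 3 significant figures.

P ≈ 244 W

Area A = 0.501 m².
P = εσAT⁴ = 0.947 × 5.670×10⁻⁸ × 0.501 × (308.6)⁴ = 244 W.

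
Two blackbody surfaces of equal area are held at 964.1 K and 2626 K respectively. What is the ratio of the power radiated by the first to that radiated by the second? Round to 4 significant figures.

With equal areas, P₁/P₂ = (T₁/T₂)⁴ = (964.1/2626)⁴ = 0.01817.

P₁/P₂ ≈ 0.01817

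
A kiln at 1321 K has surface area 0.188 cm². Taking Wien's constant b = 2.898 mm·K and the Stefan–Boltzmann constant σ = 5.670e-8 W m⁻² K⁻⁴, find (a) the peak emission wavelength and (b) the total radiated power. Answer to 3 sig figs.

(a) λ_max = b/T = 2.898×10⁻³/1321 = 2.194×10⁻⁶ m = 2.19 μm.
Area A = 0.188 cm² = 1.88×10⁻⁵ m².
(b) P = σAT⁴ = 5.670×10⁻⁸×1.88×10⁻⁵×(1321)⁴ = 3.25 W.

λ_max ≈ 2.19 μm; P ≈ 3.25 W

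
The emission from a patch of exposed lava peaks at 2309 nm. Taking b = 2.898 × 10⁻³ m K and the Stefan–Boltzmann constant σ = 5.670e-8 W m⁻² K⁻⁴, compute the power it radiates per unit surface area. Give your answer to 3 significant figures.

Wien's law: T = b/λ_max = 2.898×10⁻³/2.309×10⁻⁶ = 1255.09 K.
Then I = σT⁴ = 5.670×10⁻⁸×(1255.09)⁴ = 1.41×10⁵ W/m².

I ≈ 1.41×10⁵ W/m²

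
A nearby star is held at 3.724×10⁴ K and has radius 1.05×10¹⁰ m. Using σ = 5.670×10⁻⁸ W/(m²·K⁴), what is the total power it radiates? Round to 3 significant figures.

Surface area A = 4πR² = 4π(1.05×10¹⁰ m)² = 1.38544×10²¹ m².
P = σAT⁴ = 5.670×10⁻⁸ × 1.38544×10²¹ × (3.724×10⁴)⁴ = 1.51×10³² W.

P ≈ 1.51×10³² W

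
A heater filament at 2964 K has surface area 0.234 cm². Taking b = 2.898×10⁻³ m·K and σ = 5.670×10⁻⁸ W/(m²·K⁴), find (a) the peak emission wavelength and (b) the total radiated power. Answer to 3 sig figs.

λ_max ≈ 978 nm; P ≈ 102 W

(a) λ_max = b/T = 2.898×10⁻³/2964 = 9.777×10⁻⁷ m = 978 nm.
Area A = 0.234 cm² = 2.34×10⁻⁵ m².
(b) P = σAT⁴ = 5.670×10⁻⁸×2.34×10⁻⁵×(2964)⁴ = 102 W.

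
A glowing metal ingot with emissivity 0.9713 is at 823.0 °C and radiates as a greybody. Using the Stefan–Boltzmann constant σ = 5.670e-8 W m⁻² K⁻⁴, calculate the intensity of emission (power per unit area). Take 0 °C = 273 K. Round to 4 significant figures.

T = 823.0 °C + 273 = 1096.0 K.
Stefan–Boltzmann: I = εσT⁴ = 0.9713 × 5.670×10⁻⁸ × (1096.0)⁴ = 7.947×10⁴ W/m².

I ≈ 7.947×10⁴ W/m²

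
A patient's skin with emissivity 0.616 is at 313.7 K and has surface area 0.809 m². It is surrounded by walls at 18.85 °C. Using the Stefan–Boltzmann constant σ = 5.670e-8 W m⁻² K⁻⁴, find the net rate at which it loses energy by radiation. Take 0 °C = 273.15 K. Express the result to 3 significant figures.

Surroundings: T = 18.85 °C + 273.15 = 292.00 K.
Area A = 0.809 m².
Net radiated power P_net = εσA(T⁴ − T₀⁴) = 0.616×5.670×10⁻⁸×0.809×(313.7⁴ − 292.00⁴).
T⁴ − T₀⁴ = 9.68407×10⁹ − 7.26995×10⁹ = 2.41412×10⁹ K⁴, so P_net = 68.2 W.

Net loss ≈ 68.2 W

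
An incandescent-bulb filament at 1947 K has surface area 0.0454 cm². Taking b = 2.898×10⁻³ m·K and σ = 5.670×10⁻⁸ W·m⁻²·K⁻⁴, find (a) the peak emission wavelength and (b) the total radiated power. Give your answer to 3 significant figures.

λ_max ≈ 1.49×10³ nm; P ≈ 3.70 W

(a) λ_max = b/T = 2.898×10⁻³/1947 = 1.488×10⁻⁶ m = 1.49×10³ nm.
Area A = 0.0454 cm² = 4.54×10⁻⁶ m².
(b) P = σAT⁴ = 5.670×10⁻⁸×4.54×10⁻⁶×(1947)⁴ = 3.70 W.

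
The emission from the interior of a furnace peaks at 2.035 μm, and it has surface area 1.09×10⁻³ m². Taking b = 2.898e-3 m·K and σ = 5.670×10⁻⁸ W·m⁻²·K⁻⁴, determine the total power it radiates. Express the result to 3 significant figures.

Wien's law: T = b/λ_max = 2.898×10⁻³/2.035×10⁻⁶ = 1424.08 K.
Area A = 1.09×10⁻³ m².
Then P = σAT⁴ = 5.670×10⁻⁸×1.09×10⁻³×(1424.08)⁴ = 254 W.

P ≈ 254 W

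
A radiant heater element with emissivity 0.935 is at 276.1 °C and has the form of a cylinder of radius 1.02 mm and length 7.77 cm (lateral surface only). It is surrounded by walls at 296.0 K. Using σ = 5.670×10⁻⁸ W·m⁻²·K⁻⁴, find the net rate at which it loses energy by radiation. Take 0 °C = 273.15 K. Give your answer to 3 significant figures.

Net loss ≈ 2.20 W

T = 276.1 °C + 273.15 = 549.25 K.
Lateral area A = 2πrL = 2π×1.02×10⁻³×0.0777 = 4.97968×10⁻⁴ m².
Net radiated power P_net = εσA(T⁴ − T₀⁴) = 0.935×5.670×10⁻⁸×4.97968×10⁻⁴×(549.25⁴ − 296.0⁴).
T⁴ − T₀⁴ = 9.10081×10¹⁰ − 7.67656×10⁹ = 8.33315×10¹⁰ K⁴, so P_net = 2.20 W.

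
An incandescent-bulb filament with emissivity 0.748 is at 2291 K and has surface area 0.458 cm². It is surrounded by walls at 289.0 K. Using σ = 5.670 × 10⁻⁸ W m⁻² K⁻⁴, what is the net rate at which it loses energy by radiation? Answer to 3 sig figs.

Area A = 0.458 cm² = 4.58×10⁻⁵ m².
Net radiated power P_net = εσA(T⁴ − T₀⁴) = 0.748×5.670×10⁻⁸×4.58×10⁻⁵×(2291⁴ − 289.0⁴).
T⁴ − T₀⁴ = 2.75487×10¹³ − 6.97576×10⁹ = 2.75417×10¹³ K⁴, so P_net = 53.5 W.

Net loss ≈ 53.5 W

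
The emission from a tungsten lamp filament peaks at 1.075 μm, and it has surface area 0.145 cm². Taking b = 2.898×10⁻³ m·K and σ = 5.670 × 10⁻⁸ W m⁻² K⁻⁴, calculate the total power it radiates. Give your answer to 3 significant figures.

Wien's law: T = b/λ_max = 2.898×10⁻³/1.075×10⁻⁶ = 2695.81 K.
Area A = 0.145 cm² = 1.45×10⁻⁵ m².
Then P = σAT⁴ = 5.670×10⁻⁸×1.45×10⁻⁵×(2695.81)⁴ = 43.4 W.

P ≈ 43.4 W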